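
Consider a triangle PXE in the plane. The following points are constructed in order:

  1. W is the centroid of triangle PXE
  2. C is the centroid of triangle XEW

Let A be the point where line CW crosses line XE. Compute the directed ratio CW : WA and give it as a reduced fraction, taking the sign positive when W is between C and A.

CW:WA = -2/3

Set P = (0, 0), X = (1, 0), E = (0, 1); any affine frame gives the same invariant.
1. W is the centroid of triangle PXE ⇒ W = (1/3, 1/3)
2. C is the centroid of triangle XEW ⇒ C = (4/9, 4/9)
line CW meets XE at A = (1/2, 1/2)
W = C + t·(A−C) with t = -2, so CW:WA = -2:3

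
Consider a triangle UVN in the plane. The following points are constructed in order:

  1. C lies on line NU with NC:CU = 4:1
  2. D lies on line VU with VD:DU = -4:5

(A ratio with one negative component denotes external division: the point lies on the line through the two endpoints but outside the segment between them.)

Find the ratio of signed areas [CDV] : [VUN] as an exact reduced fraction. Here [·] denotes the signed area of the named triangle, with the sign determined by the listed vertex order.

Choose coordinates U = (0, 0), V = (1, 0), N = (0, 1).
1. C lies on line NU with NC:CU = 4:1 ⇒ C = (0, 1/5)
2. D lies on line VU with VD:DU = -4:5 ⇒ D = (5, 0)
2·[CDV] = -4/5, 2·[VUN] = -1
[CDV]:[VUN] = -4/5:-1 = 4/5

[CDV]:[VUN] = 4/5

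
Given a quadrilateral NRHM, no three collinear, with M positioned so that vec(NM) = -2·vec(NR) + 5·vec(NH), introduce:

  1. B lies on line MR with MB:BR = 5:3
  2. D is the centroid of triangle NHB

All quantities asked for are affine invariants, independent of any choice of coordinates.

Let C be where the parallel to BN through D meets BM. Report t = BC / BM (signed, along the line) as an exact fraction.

t = -1/75

Choose coordinates N = (0, 0), R = (1, 0), H = (0, 1), M = (-2, 5).
1. B lies on line MR with MB:BR = 5:3 ⇒ B = (-1/8, 15/8)
2. D is the centroid of triangle NHB ⇒ D = (-1/24, 23/24)
through D parallel to BN: direction (1/8, -15/8); meets BM at C = (-1/10, 11/6)
C = B + t·(M−B) with t = -1/75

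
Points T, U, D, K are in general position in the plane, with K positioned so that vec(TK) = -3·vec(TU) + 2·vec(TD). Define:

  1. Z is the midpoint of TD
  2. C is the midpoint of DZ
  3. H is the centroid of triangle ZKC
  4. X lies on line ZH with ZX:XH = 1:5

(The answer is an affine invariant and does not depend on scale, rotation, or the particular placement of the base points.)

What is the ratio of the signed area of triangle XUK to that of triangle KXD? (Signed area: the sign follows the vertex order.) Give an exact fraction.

Assign T = (0, 0), U = (1, 0), D = (0, 1), K = (-3, 2) — the answer is frame-independent, so this choice is without loss of generality.
1. Z is the midpoint of TD ⇒ Z = (0, 1/2)
2. C is the midpoint of DZ ⇒ C = (0, 3/4)
3. H is the centroid of triangle ZKC ⇒ H = (-1, 13/12)
4. X lies on line ZH with ZX:XH = 1:5 ⇒ X = (-1/6, 43/72)
2·[XUK] = -1/18, 2·[KXD] = 11/8
[XUK]:[KXD] = -1/18:11/8 = -4/99

[XUK]:[KXD] = -4/99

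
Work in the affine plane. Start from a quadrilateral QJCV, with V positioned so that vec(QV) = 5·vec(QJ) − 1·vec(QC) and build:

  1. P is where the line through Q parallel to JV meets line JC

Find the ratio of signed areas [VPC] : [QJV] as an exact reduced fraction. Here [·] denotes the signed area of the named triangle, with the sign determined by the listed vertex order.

[VPC]:[QJV] = 4

Work in coordinates with Q = (0, 0), J = (1, 0), C = (0, 1), V = (5, -1).
1. P is where the line through Q parallel to JV meets line JC ⇒ P = (4/3, -1/3)
2·[VPC] = -4, 2·[QJV] = -1
[VPC]:[QJV] = -4:-1 = 4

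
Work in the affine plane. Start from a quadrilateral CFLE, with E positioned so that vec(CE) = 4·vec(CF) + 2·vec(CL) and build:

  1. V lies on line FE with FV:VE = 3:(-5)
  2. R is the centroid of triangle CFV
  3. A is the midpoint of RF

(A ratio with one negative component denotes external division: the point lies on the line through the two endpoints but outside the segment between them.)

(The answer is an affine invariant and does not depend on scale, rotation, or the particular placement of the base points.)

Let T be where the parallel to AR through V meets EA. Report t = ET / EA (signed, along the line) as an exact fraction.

Choose coordinates C = (0, 0), F = (1, 0), L = (0, 1), E = (4, 2).
1. V lies on line FE with FV:VE = 3:(-5) ⇒ V = (-7/2, -3)
2. R is the centroid of triangle CFV ⇒ R = (-5/6, -1)
3. A is the midpoint of RF ⇒ A = (1/12, -1/2)
through V parallel to AR: direction (-11/12, -1/2); meets EA at T = (-139/24, -17/4)
T = E + t·(A−E) with t = 5/2

t = 5/2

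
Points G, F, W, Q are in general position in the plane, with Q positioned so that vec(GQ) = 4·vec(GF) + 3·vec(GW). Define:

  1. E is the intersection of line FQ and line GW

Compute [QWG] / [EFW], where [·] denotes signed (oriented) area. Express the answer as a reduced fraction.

[QWG]:[EFW] = 2

Set G = (0, 0), F = (1, 0), W = (0, 1), Q = (4, 3); any affine frame gives the same invariant.
1. E is the intersection of line FQ and line GW ⇒ E = (0, -1)
2·[QWG] = 4, 2·[EFW] = 2
[QWG]:[EFW] = 4:2 = 2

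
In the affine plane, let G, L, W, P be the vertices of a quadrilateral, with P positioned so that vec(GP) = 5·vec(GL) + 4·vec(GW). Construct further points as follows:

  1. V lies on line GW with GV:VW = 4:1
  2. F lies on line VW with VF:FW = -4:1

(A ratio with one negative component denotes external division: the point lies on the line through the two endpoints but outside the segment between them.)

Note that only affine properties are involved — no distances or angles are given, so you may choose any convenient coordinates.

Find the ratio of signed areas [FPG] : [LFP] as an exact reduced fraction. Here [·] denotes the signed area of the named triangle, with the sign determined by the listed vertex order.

Set G = (0, 0), L = (1, 0), W = (0, 1), P = (5, 4); any affine frame gives the same invariant.
1. V lies on line GW with GV:VW = 4:1 ⇒ V = (0, 4/5)
2. F lies on line VW with VF:FW = -4:1 ⇒ F = (0, 16/15)
2·[FPG] = -16/3, 2·[LFP] = -124/15
[FPG]:[LFP] = -16/3:-124/15 = 20/31

[FPG]:[LFP] = 20/31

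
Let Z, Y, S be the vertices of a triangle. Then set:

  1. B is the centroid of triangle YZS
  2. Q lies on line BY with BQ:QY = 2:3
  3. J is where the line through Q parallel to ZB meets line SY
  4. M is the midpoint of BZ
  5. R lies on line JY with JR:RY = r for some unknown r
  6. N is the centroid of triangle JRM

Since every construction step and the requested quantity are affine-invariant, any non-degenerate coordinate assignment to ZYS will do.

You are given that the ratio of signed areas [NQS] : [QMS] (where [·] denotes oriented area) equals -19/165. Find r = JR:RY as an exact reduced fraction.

Assign Z = (0, 0), Y = (1, 0), S = (0, 1) — the answer is frame-independent, so this choice is without loss of generality.
1. B is the centroid of triangle YZS ⇒ B = (1/3, 1/3)
2. Q lies on line BY with BQ:QY = 2:3 ⇒ Q = (3/5, 1/5)
3. J is where the line through Q parallel to ZB meets line SY ⇒ J = (7/10, 3/10)
4. M is the midpoint of BZ ⇒ M = (1/6, 1/6)
5. With JR:RY = r, write λ = r/(r+1) so R = J + λ·(Y−J); R is affine-linear in λ
6. N is the centroid of triangle JRM ⇒ N is an affine combination of earlier points and hence also affine-linear in λ
Every point depending on R is an affine combination of R and λ-independent points, so each such coordinate is linear in λ; the λ² term in each signed area is a multiple of (Y−J)×(Y−J) = 0, so 2·[NQS] and 2·[QMS] are each linear in λ. Evaluating at λ=0 and λ=1:
  2·[NQS] = -1/50·λ + 13/450,   2·[QMS] = -11/30
So [NQS]:[QMS] = (-1/50·λ + 13/450) / (-11/30). Setting this equal to -19/165:
  -1/50·λ + 13/450 = -19/165·(-11/30)  ⇒  λ = -2/3
Then r = λ/(1−λ) = (-2/3)/(5/3) = -2/5. Check: with r = -2/5, R = (1/2, 1/2) and [NQS]:[QMS] = -19/165 as required.

r = -2/5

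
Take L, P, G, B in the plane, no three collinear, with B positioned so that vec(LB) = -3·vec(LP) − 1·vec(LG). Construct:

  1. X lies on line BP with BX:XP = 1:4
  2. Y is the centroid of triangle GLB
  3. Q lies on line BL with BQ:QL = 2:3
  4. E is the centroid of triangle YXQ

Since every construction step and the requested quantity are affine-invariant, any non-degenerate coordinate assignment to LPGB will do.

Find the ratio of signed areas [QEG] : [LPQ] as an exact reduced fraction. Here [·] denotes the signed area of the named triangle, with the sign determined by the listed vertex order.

[QEG]:[LPQ] = 2/45

Work in coordinates with L = (0, 0), P = (1, 0), G = (0, 1), B = (-3, -1).
1. X lies on line BP with BX:XP = 1:4 ⇒ X = (-11/5, -4/5)
2. Y is the centroid of triangle GLB ⇒ Y = (-1, 0)
3. Q lies on line BL with BQ:QL = 2:3 ⇒ Q = (-9/5, -3/5)
4. E is the centroid of triangle YXQ ⇒ E = (-5/3, -7/15)
2·[QEG] = -2/75, 2·[LPQ] = -3/5
[QEG]:[LPQ] = -2/75:-3/5 = 2/45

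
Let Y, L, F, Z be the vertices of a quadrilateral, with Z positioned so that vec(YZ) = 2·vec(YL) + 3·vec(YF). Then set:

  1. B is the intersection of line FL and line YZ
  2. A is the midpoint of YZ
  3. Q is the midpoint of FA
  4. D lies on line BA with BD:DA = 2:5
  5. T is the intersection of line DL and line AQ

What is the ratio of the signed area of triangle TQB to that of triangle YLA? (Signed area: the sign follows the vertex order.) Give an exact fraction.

Set Y = (0, 0), L = (1, 0), F = (0, 1), Z = (2, 3); any affine frame gives the same invariant.
1. B is the intersection of line FL and line YZ ⇒ B = (2/5, 3/5)
2. A is the midpoint of YZ ⇒ A = (1, 3/2)
3. Q is the midpoint of FA ⇒ Q = (1/2, 5/4)
4. D lies on line BA with BD:DA = 2:5 ⇒ D = (4/7, 6/7)
5. T is the intersection of line DL and line AQ ⇒ T = (2/5, 6/5)
2·[TQB] = -3/50, 2·[YLA] = 3/2
[TQB]:[YLA] = -3/50:3/2 = -1/25

[TQB]:[YLA] = -1/25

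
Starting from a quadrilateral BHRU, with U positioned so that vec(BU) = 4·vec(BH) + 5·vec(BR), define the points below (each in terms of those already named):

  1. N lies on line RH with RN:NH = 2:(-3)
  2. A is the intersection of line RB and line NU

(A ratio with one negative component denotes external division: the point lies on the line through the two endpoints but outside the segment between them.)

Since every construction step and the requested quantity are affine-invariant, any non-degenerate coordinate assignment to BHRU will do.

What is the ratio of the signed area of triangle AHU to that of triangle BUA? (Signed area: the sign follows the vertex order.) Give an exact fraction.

Choose coordinates B = (0, 0), H = (1, 0), R = (0, 1), U = (4, 5).
1. N lies on line RH with RN:NH = 2:(-3) ⇒ N = (-2, 3)
2. A is the intersection of line RB and line NU ⇒ A = (0, 11/3)
2·[AHU] = 16, 2·[BUA] = 44/3
[AHU]:[BUA] = 16:44/3 = 12/11

[AHU]:[BUA] = 12/11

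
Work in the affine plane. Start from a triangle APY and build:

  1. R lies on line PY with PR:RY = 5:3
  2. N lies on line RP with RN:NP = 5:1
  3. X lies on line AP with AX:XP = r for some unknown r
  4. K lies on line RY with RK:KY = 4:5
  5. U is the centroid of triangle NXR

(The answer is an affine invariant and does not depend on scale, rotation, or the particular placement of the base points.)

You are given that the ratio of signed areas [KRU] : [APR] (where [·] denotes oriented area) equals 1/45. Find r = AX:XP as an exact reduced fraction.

r = -5

Work in coordinates with A = (0, 0), P = (1, 0), Y = (0, 1).
1. R lies on line PY with PR:RY = 5:3 ⇒ R = (3/8, 5/8)
2. N lies on line RP with RN:NP = 5:1 ⇒ N = (43/48, 5/48)
3. With AX:XP = r, write λ = r/(r+1) so X = A + λ·(P−A); X is affine-linear in λ
4. K lies on line RY with RK:KY = 4:5 ⇒ K = (5/24, 19/24)
5. U is the centroid of triangle NXR ⇒ U is an affine combination of earlier points and hence also affine-linear in λ
Every point depending on X is an affine combination of X and λ-independent points, so each such coordinate is linear in λ; the λ² term in each signed area is a multiple of (P−A)×(P−A) = 0, so 2·[KRU] and 2·[APR] are each linear in λ. Evaluating at λ=0 and λ=1:
  2·[KRU] = 1/18·λ − 1/18,   2·[APR] = 5/8
So [KRU]:[APR] = (1/18·λ − 1/18) / (5/8). Setting this equal to 1/45:
  1/18·λ − 1/18 = 1/45·(5/8)  ⇒  λ = 5/4
Then r = λ/(1−λ) = (5/4)/(-1/4) = -5. Check: with r = -5, X = (5/4, 0) and [KRU]:[APR] = 1/45 as required.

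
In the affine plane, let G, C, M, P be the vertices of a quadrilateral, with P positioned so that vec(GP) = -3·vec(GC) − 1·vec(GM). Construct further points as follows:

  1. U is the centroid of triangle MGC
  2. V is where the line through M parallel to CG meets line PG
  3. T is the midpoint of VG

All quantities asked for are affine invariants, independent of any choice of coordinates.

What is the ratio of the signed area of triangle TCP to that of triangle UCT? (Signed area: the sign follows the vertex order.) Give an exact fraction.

Work in coordinates with G = (0, 0), C = (1, 0), M = (0, 1), P = (-3, -1).
1. U is the centroid of triangle MGC ⇒ U = (1/3, 1/3)
2. V is where the line through M parallel to CG meets line PG ⇒ V = (3, 1)
3. T is the midpoint of VG ⇒ T = (3/2, 1/2)
2·[TCP] = -3/2, 2·[UCT] = 1/2
[TCP]:[UCT] = -3/2:1/2 = -3

[TCP]:[UCT] = -3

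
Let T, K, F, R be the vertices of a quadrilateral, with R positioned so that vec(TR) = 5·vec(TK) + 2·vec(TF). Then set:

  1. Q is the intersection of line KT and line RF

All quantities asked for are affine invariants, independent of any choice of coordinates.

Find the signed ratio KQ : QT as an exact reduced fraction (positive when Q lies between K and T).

KQ:QT = -6/5

Work in coordinates with T = (0, 0), K = (1, 0), F = (0, 1), R = (5, 2).
1. Q is the intersection of line KT and line RF ⇒ Q = (-5, 0)
Q = K + t·(T−K) with t = 6, so KQ:QT = t:(1−t) = 6:-5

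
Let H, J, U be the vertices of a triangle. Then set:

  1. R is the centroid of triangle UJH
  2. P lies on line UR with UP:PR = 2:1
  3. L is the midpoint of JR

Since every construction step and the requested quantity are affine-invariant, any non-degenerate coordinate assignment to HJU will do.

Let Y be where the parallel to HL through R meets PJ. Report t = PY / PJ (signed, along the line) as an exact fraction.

t = 1/3

Set H = (0, 0), J = (1, 0), U = (0, 1); any affine frame gives the same invariant.
1. R is the centroid of triangle UJH ⇒ R = (1/3, 1/3)
2. P lies on line UR with UP:PR = 2:1 ⇒ P = (2/9, 5/9)
3. L is the midpoint of JR ⇒ L = (2/3, 1/6)
through R parallel to HL: direction (2/3, 1/6); meets PJ at Y = (13/27, 10/27)
Y = P + t·(J−P) with t = 1/3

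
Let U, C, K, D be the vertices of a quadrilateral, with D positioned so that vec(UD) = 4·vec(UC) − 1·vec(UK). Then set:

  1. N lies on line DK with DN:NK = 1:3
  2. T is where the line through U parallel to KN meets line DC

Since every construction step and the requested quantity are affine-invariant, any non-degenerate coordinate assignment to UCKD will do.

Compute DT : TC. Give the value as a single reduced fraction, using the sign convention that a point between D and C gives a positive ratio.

Assign U = (0, 0), C = (1, 0), K = (0, 1), D = (4, -1) — the answer is frame-independent, so this choice is without loss of generality.
1. N lies on line DK with DN:NK = 1:3 ⇒ N = (3, -1/2)
2. T is where the line through U parallel to KN meets line DC ⇒ T = (-2, 1)
T = D + t·(C−D) with t = 2, so DT:TC = t:(1−t) = 2:-1

DT:TC = -2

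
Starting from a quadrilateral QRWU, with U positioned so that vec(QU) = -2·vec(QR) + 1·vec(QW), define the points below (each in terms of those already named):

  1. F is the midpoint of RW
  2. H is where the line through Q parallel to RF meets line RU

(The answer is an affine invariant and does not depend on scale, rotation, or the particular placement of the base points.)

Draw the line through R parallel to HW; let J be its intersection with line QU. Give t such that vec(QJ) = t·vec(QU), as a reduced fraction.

Set Q = (0, 0), R = (1, 0), W = (0, 1), U = (-2, 1); any affine frame gives the same invariant.
1. F is the midpoint of RW ⇒ F = (1/2, 1/2)
2. H is where the line through Q parallel to RF meets line RU ⇒ H = (-1/2, 1/2)
through R parallel to HW: direction (1/2, 1/2); meets QU at J = (2/3, -1/3)
J = Q + t·(U−Q) with t = -1/3

t = -1/3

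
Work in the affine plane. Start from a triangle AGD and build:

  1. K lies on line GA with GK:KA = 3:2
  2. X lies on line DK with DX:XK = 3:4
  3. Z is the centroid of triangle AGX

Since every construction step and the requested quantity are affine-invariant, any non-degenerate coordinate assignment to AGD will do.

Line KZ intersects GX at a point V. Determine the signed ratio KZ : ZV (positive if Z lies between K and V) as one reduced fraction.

Assign A = (0, 0), G = (1, 0), D = (0, 1) — the answer is frame-independent, so this choice is without loss of generality.
1. K lies on line GA with GK:KA = 3:2 ⇒ K = (2/5, 0)
2. X lies on line DK with DX:XK = 3:4 ⇒ X = (6/35, 4/7)
3. Z is the centroid of triangle AGX ⇒ Z = (41/105, 4/21)
line KZ meets GX at V = (53/140, 3/7)
Z = K + t·(V−K) with t = 4/9, so KZ:ZV = 4/9:5/9

KZ:ZV = 4/5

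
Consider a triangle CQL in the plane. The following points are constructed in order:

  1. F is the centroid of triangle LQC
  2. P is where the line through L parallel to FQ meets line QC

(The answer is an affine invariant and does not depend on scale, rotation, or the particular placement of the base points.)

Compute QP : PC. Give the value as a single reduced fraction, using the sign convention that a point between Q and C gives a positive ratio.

Work in coordinates with C = (0, 0), Q = (1, 0), L = (0, 1).
1. F is the centroid of triangle LQC ⇒ F = (1/3, 1/3)
2. P is where the line through L parallel to FQ meets line QC ⇒ P = (2, 0)
P = Q + t·(C−Q) with t = -1, so QP:PC = t:(1−t) = -1:2

QP:PC = -1/2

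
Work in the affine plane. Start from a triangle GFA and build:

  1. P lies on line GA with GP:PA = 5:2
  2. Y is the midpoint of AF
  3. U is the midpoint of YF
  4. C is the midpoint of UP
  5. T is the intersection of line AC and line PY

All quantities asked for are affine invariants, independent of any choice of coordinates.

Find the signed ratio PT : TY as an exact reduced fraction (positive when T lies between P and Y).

Set G = (0, 0), F = (1, 0), A = (0, 1); any affine frame gives the same invariant.
1. P lies on line GA with GP:PA = 5:2 ⇒ P = (0, 5/7)
2. Y is the midpoint of AF ⇒ Y = (1/2, 1/2)
3. U is the midpoint of YF ⇒ U = (3/4, 1/4)
4. C is the midpoint of UP ⇒ C = (3/8, 27/56)
5. T is the intersection of line AC and line PY ⇒ T = (3/10, 41/70)
T = P + t·(Y−P) with t = 3/5, so PT:TY = t:(1−t) = 3/5:2/5

PT:TY = 3/2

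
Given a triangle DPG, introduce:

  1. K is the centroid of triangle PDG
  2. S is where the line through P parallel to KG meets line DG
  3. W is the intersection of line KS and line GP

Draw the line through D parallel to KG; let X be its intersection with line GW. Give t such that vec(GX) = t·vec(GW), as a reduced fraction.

Choose coordinates D = (0, 0), P = (1, 0), G = (0, 1).
1. K is the centroid of triangle PDG ⇒ K = (1/3, 1/3)
2. S is where the line through P parallel to KG meets line DG ⇒ S = (0, 2)
3. W is the intersection of line KS and line GP ⇒ W = (1/4, 3/4)
through D parallel to KG: direction (-1/3, 2/3); meets GW at X = (-1, 2)
X = G + t·(W−G) with t = -4

t = -4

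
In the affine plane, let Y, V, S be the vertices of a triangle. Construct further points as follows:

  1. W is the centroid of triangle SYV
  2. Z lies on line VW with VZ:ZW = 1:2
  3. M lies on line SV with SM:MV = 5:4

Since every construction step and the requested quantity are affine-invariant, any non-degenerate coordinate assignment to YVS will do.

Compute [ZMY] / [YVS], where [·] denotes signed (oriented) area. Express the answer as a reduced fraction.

Set Y = (0, 0), V = (1, 0), S = (0, 1); any affine frame gives the same invariant.
1. W is the centroid of triangle SYV ⇒ W = (1/3, 1/3)
2. Z lies on line VW with VZ:ZW = 1:2 ⇒ Z = (7/9, 1/9)
3. M lies on line SV with SM:MV = 5:4 ⇒ M = (5/9, 4/9)
2·[ZMY] = 23/81, 2·[YVS] = 1
[ZMY]:[YVS] = 23/81:1 = 23/81

[ZMY]:[YVS] = 23/81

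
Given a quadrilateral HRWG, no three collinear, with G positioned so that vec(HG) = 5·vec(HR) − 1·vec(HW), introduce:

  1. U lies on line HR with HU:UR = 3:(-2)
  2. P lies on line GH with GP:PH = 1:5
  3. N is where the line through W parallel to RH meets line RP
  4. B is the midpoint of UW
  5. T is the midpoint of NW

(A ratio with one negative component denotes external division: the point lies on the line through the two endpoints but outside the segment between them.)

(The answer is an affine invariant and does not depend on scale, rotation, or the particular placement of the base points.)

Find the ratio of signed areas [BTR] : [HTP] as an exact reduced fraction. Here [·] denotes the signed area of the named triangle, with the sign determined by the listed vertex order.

[BTR]:[HTP] = -17/30

Choose coordinates H = (0, 0), R = (1, 0), W = (0, 1), G = (5, -1).
1. U lies on line HR with HU:UR = 3:(-2) ⇒ U = (3, 0)
2. P lies on line GH with GP:PH = 1:5 ⇒ P = (25/6, -5/6)
3. N is where the line through W parallel to RH meets line RP ⇒ N = (-14/5, 1)
4. B is the midpoint of UW ⇒ B = (3/2, 1/2)
5. T is the midpoint of NW ⇒ T = (-7/5, 1)
2·[BTR] = 17/10, 2·[HTP] = -3
[BTR]:[HTP] = 17/10:-3 = -17/30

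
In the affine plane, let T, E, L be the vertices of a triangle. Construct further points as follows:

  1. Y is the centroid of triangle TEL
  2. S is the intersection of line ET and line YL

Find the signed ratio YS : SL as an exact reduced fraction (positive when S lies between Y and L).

Assign T = (0, 0), E = (1, 0), L = (0, 1) — the answer is frame-independent, so this choice is without loss of generality.
1. Y is the centroid of triangle TEL ⇒ Y = (1/3, 1/3)
2. S is the intersection of line ET and line YL ⇒ S = (1/2, 0)
S = Y + t·(L−Y) with t = -1/2, so YS:SL = t:(1−t) = -1/2:3/2

YS:SL = -1/3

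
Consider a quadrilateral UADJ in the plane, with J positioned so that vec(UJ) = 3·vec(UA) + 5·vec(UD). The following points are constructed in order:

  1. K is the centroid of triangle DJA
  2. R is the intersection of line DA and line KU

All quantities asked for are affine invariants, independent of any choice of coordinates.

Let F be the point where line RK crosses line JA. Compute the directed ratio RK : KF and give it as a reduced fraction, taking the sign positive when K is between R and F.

RK:KF = 4/5

Choose coordinates U = (0, 0), A = (1, 0), D = (0, 1), J = (3, 5).
1. K is the centroid of triangle DJA ⇒ K = (4/3, 2)
2. R is the intersection of line DA and line KU ⇒ R = (2/5, 3/5)
line RK meets JA at F = (5/2, 15/4)
K = R + t·(F−R) with t = 4/9, so RK:KF = 4/9:5/9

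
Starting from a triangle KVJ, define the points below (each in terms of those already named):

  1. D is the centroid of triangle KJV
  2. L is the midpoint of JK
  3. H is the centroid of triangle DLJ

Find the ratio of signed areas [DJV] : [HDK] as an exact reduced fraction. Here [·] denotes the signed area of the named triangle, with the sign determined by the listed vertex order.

[DJV]:[HDK] = 2

Choose coordinates K = (0, 0), V = (1, 0), J = (0, 1).
1. D is the centroid of triangle KJV ⇒ D = (1/3, 1/3)
2. L is the midpoint of JK ⇒ L = (0, 1/2)
3. H is the centroid of triangle DLJ ⇒ H = (1/9, 11/18)
2·[DJV] = -1/3, 2·[HDK] = -1/6
[DJV]:[HDK] = -1/3:-1/6 = 2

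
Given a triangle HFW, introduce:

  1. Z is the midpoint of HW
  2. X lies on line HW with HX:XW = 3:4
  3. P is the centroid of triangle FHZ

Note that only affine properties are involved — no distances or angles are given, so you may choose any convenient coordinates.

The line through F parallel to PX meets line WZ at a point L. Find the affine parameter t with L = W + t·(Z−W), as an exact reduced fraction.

t = 3/7

Work in coordinates with H = (0, 0), F = (1, 0), W = (0, 1).
1. Z is the midpoint of HW ⇒ Z = (0, 1/2)
2. X lies on line HW with HX:XW = 3:4 ⇒ X = (0, 3/7)
3. P is the centroid of triangle FHZ ⇒ P = (1/3, 1/6)
through F parallel to PX: direction (-1/3, 11/42); meets WZ at L = (0, 11/14)
L = W + t·(Z−W) with t = 3/7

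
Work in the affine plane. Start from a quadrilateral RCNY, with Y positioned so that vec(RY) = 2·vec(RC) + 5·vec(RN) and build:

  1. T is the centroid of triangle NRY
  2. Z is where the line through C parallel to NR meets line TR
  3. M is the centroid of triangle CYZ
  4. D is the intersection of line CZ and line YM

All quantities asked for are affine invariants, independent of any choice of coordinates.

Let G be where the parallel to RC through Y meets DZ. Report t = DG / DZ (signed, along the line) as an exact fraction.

Set R = (0, 0), C = (1, 0), N = (0, 1), Y = (2, 5); any affine frame gives the same invariant.
1. T is the centroid of triangle NRY ⇒ T = (2/3, 2)
2. Z is where the line through C parallel to NR meets line TR ⇒ Z = (1, 3)
3. M is the centroid of triangle CYZ ⇒ M = (4/3, 8/3)
4. D is the intersection of line CZ and line YM ⇒ D = (1, 3/2)
through Y parallel to RC: direction (1, 0); meets DZ at G = (1, 5)
G = D + t·(Z−D) with t = 7/3

t = 7/3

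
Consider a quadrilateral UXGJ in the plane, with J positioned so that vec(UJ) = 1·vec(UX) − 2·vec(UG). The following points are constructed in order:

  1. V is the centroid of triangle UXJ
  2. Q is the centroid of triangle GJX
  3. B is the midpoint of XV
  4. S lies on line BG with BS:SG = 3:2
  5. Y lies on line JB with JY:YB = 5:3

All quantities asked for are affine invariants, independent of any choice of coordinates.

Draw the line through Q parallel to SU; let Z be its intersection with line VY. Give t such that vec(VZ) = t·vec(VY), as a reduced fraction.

t = -80/147

Assign U = (0, 0), X = (1, 0), G = (0, 1), J = (1, -2) — the answer is frame-independent, so this choice is without loss of generality.
1. V is the centroid of triangle UXJ ⇒ V = (2/3, -2/3)
2. Q is the centroid of triangle GJX ⇒ Q = (2/3, -1/3)
3. B is the midpoint of XV ⇒ B = (5/6, -1/3)
4. S lies on line BG with BS:SG = 3:2 ⇒ S = (1/3, 7/15)
5. Y lies on line JB with JY:YB = 5:3 ⇒ Y = (43/48, -23/24)
through Q parallel to SU: direction (-1/3, -7/15); meets VY at Z = (239/441, -32/63)
Z = V + t·(Y−V) with t = -80/147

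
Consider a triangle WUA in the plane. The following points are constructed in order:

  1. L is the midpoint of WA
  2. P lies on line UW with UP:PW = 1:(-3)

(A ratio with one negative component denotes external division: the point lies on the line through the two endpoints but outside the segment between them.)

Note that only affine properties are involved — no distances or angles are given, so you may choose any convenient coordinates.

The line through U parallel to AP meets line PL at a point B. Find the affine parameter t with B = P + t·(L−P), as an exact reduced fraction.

Work in coordinates with W = (0, 0), U = (1, 0), A = (0, 1).
1. L is the midpoint of WA ⇒ L = (0, 1/2)
2. P lies on line UW with UP:PW = 1:(-3) ⇒ P = (3/2, 0)
through U parallel to AP: direction (3/2, -1); meets PL at B = (1/2, 1/3)
B = P + t·(L−P) with t = 2/3

t = 2/3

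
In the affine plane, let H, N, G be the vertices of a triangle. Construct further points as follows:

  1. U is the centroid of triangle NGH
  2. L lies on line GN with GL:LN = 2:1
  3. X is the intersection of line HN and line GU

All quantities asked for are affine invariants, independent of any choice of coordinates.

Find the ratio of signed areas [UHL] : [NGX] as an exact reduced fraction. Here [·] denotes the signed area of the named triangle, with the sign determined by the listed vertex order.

[UHL]:[NGX] = 2/9

Choose coordinates H = (0, 0), N = (1, 0), G = (0, 1).
1. U is the centroid of triangle NGH ⇒ U = (1/3, 1/3)
2. L lies on line GN with GL:LN = 2:1 ⇒ L = (2/3, 1/3)
3. X is the intersection of line HN and line GU ⇒ X = (1/2, 0)
2·[UHL] = 1/9, 2·[NGX] = 1/2
[UHL]:[NGX] = 1/9:1/2 = 2/9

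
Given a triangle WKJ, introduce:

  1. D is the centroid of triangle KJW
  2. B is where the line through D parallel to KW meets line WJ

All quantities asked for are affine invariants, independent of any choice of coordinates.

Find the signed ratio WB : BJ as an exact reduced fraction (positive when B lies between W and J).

Work in coordinates with W = (0, 0), K = (1, 0), J = (0, 1).
1. D is the centroid of triangle KJW ⇒ D = (1/3, 1/3)
2. B is where the line through D parallel to KW meets line WJ ⇒ B = (0, 1/3)
B = W + t·(J−W) with t = 1/3, so WB:BJ = t:(1−t) = 1/3:2/3

WB:BJ = 1/2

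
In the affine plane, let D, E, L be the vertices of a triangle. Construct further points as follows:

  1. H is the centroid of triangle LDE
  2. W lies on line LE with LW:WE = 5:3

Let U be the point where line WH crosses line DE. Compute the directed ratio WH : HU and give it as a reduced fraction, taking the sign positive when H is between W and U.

Work in coordinates with D = (0, 0), E = (1, 0), L = (0, 1).
1. H is the centroid of triangle LDE ⇒ H = (1/3, 1/3)
2. W lies on line LE with LW:WE = 5:3 ⇒ W = (5/8, 3/8)
line WH meets DE at U = (-2, 0)
H = W + t·(U−W) with t = 1/9, so WH:HU = 1/9:8/9

WH:HU = 1/8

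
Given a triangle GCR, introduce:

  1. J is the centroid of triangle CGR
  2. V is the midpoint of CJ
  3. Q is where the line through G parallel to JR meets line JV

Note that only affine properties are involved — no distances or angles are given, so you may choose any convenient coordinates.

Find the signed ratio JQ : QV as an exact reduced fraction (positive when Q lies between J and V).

JQ:QV = -2/3

Set G = (0, 0), C = (1, 0), R = (0, 1); any affine frame gives the same invariant.
1. J is the centroid of triangle CGR ⇒ J = (1/3, 1/3)
2. V is the midpoint of CJ ⇒ V = (2/3, 1/6)
3. Q is where the line through G parallel to JR meets line JV ⇒ Q = (-1/3, 2/3)
Q = J + t·(V−J) with t = -2, so JQ:QV = t:(1−t) = -2:3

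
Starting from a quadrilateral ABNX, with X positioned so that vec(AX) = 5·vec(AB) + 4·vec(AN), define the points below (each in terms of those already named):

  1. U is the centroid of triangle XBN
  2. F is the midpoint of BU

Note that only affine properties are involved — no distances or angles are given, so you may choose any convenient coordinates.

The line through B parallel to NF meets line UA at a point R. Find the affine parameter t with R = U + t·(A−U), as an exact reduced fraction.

Set A = (0, 0), B = (1, 0), N = (0, 1), X = (5, 4); any affine frame gives the same invariant.
1. U is the centroid of triangle XBN ⇒ U = (2, 5/3)
2. F is the midpoint of BU ⇒ F = (3/2, 5/6)
through B parallel to NF: direction (3/2, -1/6); meets UA at R = (2/17, 5/51)
R = U + t·(A−U) with t = 16/17

t = 16/17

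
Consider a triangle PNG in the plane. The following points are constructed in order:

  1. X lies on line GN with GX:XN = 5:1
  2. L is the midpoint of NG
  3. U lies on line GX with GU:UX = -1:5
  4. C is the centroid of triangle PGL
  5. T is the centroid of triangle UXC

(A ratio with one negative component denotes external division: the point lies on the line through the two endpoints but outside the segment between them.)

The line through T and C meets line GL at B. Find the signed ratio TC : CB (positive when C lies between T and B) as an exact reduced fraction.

Set P = (0, 0), N = (1, 0), G = (0, 1); any affine frame gives the same invariant.
1. X lies on line GN with GX:XN = 5:1 ⇒ X = (5/6, 1/6)
2. L is the midpoint of NG ⇒ L = (1/2, 1/2)
3. U lies on line GX with GU:UX = -1:5 ⇒ U = (-5/24, 29/24)
4. C is the centroid of triangle PGL ⇒ C = (1/6, 1/2)
5. T is the centroid of triangle UXC ⇒ T = (19/72, 5/8)
line TC meets GL at B = (5/16, 11/16)
C = T + t·(B−T) with t = -2, so TC:CB = -2:3

TC:CB = -2/3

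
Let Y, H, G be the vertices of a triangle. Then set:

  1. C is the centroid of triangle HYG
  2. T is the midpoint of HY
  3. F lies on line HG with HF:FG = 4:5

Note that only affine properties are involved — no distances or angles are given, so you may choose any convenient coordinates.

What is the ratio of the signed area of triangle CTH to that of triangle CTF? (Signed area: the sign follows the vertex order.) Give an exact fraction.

[CTH]:[CTF] = 9/5

Assign Y = (0, 0), H = (1, 0), G = (0, 1) — the answer is frame-independent, so this choice is without loss of generality.
1. C is the centroid of triangle HYG ⇒ C = (1/3, 1/3)
2. T is the midpoint of HY ⇒ T = (1/2, 0)
3. F lies on line HG with HF:FG = 4:5 ⇒ F = (5/9, 4/9)
2·[CTH] = 1/6, 2·[CTF] = 5/54
[CTH]:[CTF] = 1/6:5/54 = 9/5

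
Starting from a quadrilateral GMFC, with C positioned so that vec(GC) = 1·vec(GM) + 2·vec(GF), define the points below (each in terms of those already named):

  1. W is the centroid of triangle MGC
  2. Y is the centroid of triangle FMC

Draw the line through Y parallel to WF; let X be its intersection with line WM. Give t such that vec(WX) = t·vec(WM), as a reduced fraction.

Choose coordinates G = (0, 0), M = (1, 0), F = (0, 1), C = (1, 2).
1. W is the centroid of triangle MGC ⇒ W = (2/3, 2/3)
2. Y is the centroid of triangle FMC ⇒ Y = (2/3, 1)
through Y parallel to WF: direction (-2/3, 1/3); meets WM at X = (4/9, 10/9)
X = W + t·(M−W) with t = -2/3

t = -2/3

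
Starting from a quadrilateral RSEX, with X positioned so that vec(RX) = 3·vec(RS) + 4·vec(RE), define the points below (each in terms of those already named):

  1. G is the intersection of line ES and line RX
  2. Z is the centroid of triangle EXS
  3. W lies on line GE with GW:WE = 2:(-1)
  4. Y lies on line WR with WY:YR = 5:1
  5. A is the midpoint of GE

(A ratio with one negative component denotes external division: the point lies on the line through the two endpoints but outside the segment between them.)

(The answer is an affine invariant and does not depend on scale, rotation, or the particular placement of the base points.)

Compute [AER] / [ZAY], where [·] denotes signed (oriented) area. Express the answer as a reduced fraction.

Set R = (0, 0), S = (1, 0), E = (0, 1), X = (3, 4); any affine frame gives the same invariant.
1. G is the intersection of line ES and line RX ⇒ G = (3/7, 4/7)
2. Z is the centroid of triangle EXS ⇒ Z = (4/3, 5/3)
3. W lies on line GE with GW:WE = 2:(-1) ⇒ W = (-3/7, 10/7)
4. Y lies on line WR with WY:YR = 5:1 ⇒ Y = (-1/14, 5/21)
5. A is the midpoint of GE ⇒ A = (3/14, 11/14)
2·[AER] = 3/14, 2·[ZAY] = 13/36
[AER]:[ZAY] = 3/14:13/36 = 54/91

[AER]:[ZAY] = 54/91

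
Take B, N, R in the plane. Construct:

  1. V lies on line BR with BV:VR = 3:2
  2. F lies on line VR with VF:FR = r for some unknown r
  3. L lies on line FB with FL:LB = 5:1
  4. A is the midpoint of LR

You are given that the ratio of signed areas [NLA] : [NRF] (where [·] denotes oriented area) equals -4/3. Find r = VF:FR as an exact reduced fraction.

r = 1/5

Assign B = (0, 0), N = (1, 0), R = (0, 1) — the answer is frame-independent, so this choice is without loss of generality.
1. V lies on line BR with BV:VR = 3:2 ⇒ V = (0, 3/5)
2. With VF:FR = r, write λ = r/(r+1) so F = V + λ·(R−V); F is affine-linear in λ
3. L lies on line FB with FL:LB = 5:1 ⇒ L is an affine combination of earlier points and hence also affine-linear in λ
4. A is the midpoint of LR ⇒ A is an affine combination of earlier points and hence also affine-linear in λ
Every point depending on F is an affine combination of F and λ-independent points, so each such coordinate is linear in λ; the λ² term in each signed area is a multiple of (R−V)×(R−V) = 0, so 2·[NLA] and 2·[NRF] are each linear in λ. Evaluating at λ=0 and λ=1:
  2·[NLA] = 1/30·λ − 9/20,   2·[NRF] = -2/5·λ + 2/5
So [NLA]:[NRF] = (1/30·λ − 9/20) / (-2/5·λ + 2/5). Setting this equal to -4/3:
  1/30·λ − 9/20 = -4/3·(-2/5·λ + 2/5)  ⇒  λ = 1/6
Then r = λ/(1−λ) = (1/6)/(5/6) = 1/5. Check: with r = 1/5, F = (0, 2/3) and [NLA]:[NRF] = -4/3 as required.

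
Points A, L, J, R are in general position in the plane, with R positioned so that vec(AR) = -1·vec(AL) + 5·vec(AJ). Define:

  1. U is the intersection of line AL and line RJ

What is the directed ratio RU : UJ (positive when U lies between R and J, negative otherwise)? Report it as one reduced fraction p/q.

Work in coordinates with A = (0, 0), L = (1, 0), J = (0, 1), R = (-1, 5).
1. U is the intersection of line AL and line RJ ⇒ U = (1/4, 0)
U = R + t·(J−R) with t = 5/4, so RU:UJ = t:(1−t) = 5/4:-1/4

RU:UJ = -5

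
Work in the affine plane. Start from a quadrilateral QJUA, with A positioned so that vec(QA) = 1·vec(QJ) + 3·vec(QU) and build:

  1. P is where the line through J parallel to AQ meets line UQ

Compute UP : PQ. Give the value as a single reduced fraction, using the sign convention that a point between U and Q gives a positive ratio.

Choose coordinates Q = (0, 0), J = (1, 0), U = (0, 1), A = (1, 3).
1. P is where the line through J parallel to AQ meets line UQ ⇒ P = (0, -3)
P = U + t·(Q−U) with t = 4, so UP:PQ = t:(1−t) = 4:-3

UP:PQ = -4/3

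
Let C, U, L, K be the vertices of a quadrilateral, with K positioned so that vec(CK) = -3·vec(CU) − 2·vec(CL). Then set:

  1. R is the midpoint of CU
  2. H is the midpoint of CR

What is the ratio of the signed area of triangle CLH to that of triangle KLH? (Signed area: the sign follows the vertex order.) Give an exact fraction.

Assign C = (0, 0), U = (1, 0), L = (0, 1), K = (-3, -2) — the answer is frame-independent, so this choice is without loss of generality.
1. R is the midpoint of CU ⇒ R = (1/2, 0)
2. H is the midpoint of CR ⇒ H = (1/4, 0)
2·[CLH] = -1/4, 2·[KLH] = -15/4
[CLH]:[KLH] = -1/4:-15/4 = 1/15

[CLH]:[KLH] = 1/15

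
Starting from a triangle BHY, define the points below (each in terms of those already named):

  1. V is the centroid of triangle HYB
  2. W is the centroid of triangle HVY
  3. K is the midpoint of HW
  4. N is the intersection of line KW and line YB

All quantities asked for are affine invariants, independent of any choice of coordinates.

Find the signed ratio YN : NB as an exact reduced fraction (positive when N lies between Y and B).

Set B = (0, 0), H = (1, 0), Y = (0, 1); any affine frame gives the same invariant.
1. V is the centroid of triangle HYB ⇒ V = (1/3, 1/3)
2. W is the centroid of triangle HVY ⇒ W = (4/9, 4/9)
3. K is the midpoint of HW ⇒ K = (13/18, 2/9)
4. N is the intersection of line KW and line YB ⇒ N = (0, 4/5)
N = Y + t·(B−Y) with t = 1/5, so YN:NB = t:(1−t) = 1/5:4/5

YN:NB = 1/4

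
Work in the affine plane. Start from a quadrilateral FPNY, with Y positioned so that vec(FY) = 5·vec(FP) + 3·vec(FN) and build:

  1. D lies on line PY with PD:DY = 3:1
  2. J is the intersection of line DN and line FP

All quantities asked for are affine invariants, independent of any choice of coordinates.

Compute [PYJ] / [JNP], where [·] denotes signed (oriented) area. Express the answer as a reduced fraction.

[PYJ]:[JNP] = -3

Choose coordinates F = (0, 0), P = (1, 0), N = (0, 1), Y = (5, 3).
1. D lies on line PY with PD:DY = 3:1 ⇒ D = (4, 9/4)
2. J is the intersection of line DN and line FP ⇒ J = (-16/5, 0)
2·[PYJ] = 63/5, 2·[JNP] = -21/5
[PYJ]:[JNP] = 63/5:-21/5 = -3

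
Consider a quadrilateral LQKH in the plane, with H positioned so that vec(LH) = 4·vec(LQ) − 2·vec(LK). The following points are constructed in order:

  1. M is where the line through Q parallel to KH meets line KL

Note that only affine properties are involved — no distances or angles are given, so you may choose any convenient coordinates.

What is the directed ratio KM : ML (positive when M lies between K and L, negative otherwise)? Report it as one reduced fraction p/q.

Choose coordinates L = (0, 0), Q = (1, 0), K = (0, 1), H = (4, -2).
1. M is where the line through Q parallel to KH meets line KL ⇒ M = (0, 3/4)
M = K + t·(L−K) with t = 1/4, so KM:ML = t:(1−t) = 1/4:3/4

KM:ML = 1/3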